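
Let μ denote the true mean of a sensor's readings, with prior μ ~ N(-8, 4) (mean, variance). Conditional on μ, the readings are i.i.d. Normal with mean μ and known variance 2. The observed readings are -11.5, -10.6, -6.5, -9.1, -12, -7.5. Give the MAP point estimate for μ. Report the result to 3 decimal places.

n = 6; x̄ = ((-11.5) + (-10.6) + (-6.5) + (-9.1) + (-12) + (-7.5))/6 = -57.2/6 = -143/15 ≈ -9.5333.
For a Normal prior and Normal likelihood with known variance, the posterior is Normal; its mode equals its mean, the precision-weighted average.
Prior precision 1/σ₀² = 1/4 = 0.25; data precision n/σ² = 6/2 = 3.
μ̂ = (0.25·(-8) + 3·(-143/15)) / (0.25 + 3) = (-30.6)/3.25 = -612/65 ≈ -9.415.

μ̂_MAP = -9.415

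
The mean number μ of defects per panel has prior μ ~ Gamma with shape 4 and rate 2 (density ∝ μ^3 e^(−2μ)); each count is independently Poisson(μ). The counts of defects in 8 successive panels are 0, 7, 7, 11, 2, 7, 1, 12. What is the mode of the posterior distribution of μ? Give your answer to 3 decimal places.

μ̂_MAP = 5.000

Σxᵢ = 0+7+7+11+2+7+1+12 = 47, with n = 8.
Posterior ∝ μ^3e^(−2μ) · μ^47e^(−8μ) = μ^50e^(−10μ), i.e. Gamma(shape=51, rate=10).
The mode of a Gamma(a, b) with a ≥ 1 (shape–rate) is (a−1)/b = 50/10 ≈ 5.000.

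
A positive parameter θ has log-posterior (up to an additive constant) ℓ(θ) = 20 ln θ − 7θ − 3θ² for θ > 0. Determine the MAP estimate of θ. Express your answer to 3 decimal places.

θ̂_MAP = 1.333

ℓ'(θ) = 20/θ − 7 − 6θ. Setting this to zero and multiplying by θ: 6θ² + 7θ − 20 = 0.
θ = (−7 + √(7² + 4·6·20)) / (2·6) = (−7 + √529) / 12 = (−7 + 23)/12 = 4/3.
ℓ''(θ) = −20/θ² − 6 < 0, confirming a maximum.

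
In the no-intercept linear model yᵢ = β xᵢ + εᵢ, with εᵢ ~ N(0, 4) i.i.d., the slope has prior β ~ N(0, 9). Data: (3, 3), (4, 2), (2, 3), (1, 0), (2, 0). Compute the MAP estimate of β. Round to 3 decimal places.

log p(β | y) = −Σ(yᵢ − βxᵢ)²/(2·4) − β²/(2·9) + const.
Setting the derivative to zero: Σxᵢ(yᵢ − βxᵢ)/4 − β/9 = 0, so β = Σxᵢyᵢ / (Σxᵢ² + σ²/τ²).
Σxᵢyᵢ = 3·3 + 4·2 + 2·3 + 1·0 + 2·0 = 23; Σxᵢ² = 34; σ²/τ² = 4/9.
β̂_MAP = 23 / (34 + 4/9) = 23/(310/9) = 207/310 ≈ 0.668.

β̂_MAP = 0.668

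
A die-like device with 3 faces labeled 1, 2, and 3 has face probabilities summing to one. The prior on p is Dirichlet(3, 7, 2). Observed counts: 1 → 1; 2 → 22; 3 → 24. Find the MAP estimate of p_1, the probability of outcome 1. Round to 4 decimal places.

MAP estimate: 0.0536

The posterior is Dirichlet(αᵢ + nᵢ) = Dirichlet(4, 29, 26).
For a Dirichlet(a₁,…,a_K) with all aᵢ > 1, the mode has j-th component (aⱼ − 1)/(Σaᵢ − K).
Here Σaᵢ = 59 and K = 3, so p_1 = (4 − 1)/(59 − 3) = 3/56 ≈ 0.0536.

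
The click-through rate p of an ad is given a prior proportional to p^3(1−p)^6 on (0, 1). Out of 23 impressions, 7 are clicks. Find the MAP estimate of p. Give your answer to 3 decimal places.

p̂_MAP = 0.313

The prior density ∝ p^3(1−p)^6 is the kernel of Beta(4, 7).
Data: 7 successes in 23 trials. The binomial likelihood contributes p^7(1−p)^16, so the posterior is Beta(4+7, 7+16) = Beta(11, 23).
For Beta(a, b) with a, b > 1 the mode is (a−1)/(a+b−2) = 10/32 ≈ 0.313.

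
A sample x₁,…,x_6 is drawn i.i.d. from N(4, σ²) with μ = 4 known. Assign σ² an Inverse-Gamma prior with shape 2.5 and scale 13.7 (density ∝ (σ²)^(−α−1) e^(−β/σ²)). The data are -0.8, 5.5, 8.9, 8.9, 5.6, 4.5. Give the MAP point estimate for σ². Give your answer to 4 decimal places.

Sum of squared deviations about the known mean: SS = (-0.8−4)² + (5.5−4)² + (8.9−4)² + (8.9−4)² + (5.6−4)² + (4.5−4)² = 76.12.
The Normal likelihood contributes (σ²)^(−n/2) exp(−SS/(2σ²)), so the posterior is Inverse-Gamma(α + n/2, β + SS/2) = Inverse-Gamma(5.5, 51.76).
The mode of Inverse-Gamma(a, b) is b/(a+1) = 51.76/6.5 ≈ 7.9631.

σ̂²_MAP = 7.9631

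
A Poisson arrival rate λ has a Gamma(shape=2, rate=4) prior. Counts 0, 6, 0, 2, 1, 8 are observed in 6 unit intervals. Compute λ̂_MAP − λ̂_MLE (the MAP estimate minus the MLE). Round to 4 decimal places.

Σxᵢ = 17. Posterior is Gamma(19, 10); MAP = (19−1)/10 = 18/10 ≈ 1.80000.
MLE = x̄ = 17/6 ≈ 2.83333.
Difference = 18/10 − 17/6 = -31/30 ≈ -1.0333.

MAP − MLE = -1.0333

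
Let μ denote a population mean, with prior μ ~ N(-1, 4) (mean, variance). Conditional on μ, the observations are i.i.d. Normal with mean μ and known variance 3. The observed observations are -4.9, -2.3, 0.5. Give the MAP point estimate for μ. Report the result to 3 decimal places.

μ̂_MAP = -1.987

n = 3; x̄ = ((-4.9) + (-2.3) + 0.5)/3 = -6.7/3 = -67/30 ≈ -2.2333.
For a Normal prior and Normal likelihood with known variance, the posterior is Normal; its mode equals its mean, the precision-weighted average.
Prior precision 1/σ₀² = 1/4 = 0.25; data precision n/σ² = 3/3 = 1.
μ̂ = (0.25·(-1) + 1·(-67/30)) / (0.25 + 1) = (-149/60)/1.25 = -149/75 ≈ -1.987.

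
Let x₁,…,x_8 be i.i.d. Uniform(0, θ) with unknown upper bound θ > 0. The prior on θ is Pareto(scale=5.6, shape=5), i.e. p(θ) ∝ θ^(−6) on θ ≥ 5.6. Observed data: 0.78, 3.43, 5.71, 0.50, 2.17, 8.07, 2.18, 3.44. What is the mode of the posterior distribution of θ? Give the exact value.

The Uniform(0, θ) likelihood is θ^(−n) for θ ≥ max(xᵢ), zero otherwise. Here max(xᵢ) = 8.07.
Posterior ∝ θ^(−6) · θ^(−8) = θ^(−14) on θ ≥ max(5.6, 8.07) = 8.07.
This density is strictly decreasing in θ, so the posterior mode lies at the lower boundary of the support.

θ̂_MAP = 8.07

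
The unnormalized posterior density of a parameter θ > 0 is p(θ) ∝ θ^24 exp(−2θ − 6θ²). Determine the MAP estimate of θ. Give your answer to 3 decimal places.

ℓ'(θ) = 24/θ − 2 − 12θ. Setting this to zero and multiplying by θ: 12θ² + 2θ − 24 = 0.
θ = (−2 + √(2² + 4·12·24)) / (2·12) = (−2 + √1156) / 24 = (−2 + 34)/24 = 4/3.
ℓ''(θ) = −24/θ² − 12 < 0, confirming a maximum.

θ̂_MAP = 1.333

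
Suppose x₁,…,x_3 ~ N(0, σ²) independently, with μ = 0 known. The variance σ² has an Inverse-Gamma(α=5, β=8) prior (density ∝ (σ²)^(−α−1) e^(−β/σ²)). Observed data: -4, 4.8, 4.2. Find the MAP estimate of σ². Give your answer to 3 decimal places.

Sum of squared deviations about the known mean: SS = (-4−0)² + (4.8−0)² + (4.2−0)² = 56.68.
The Normal likelihood contributes (σ²)^(−n/2) exp(−SS/(2σ²)), so the posterior is Inverse-Gamma(α + n/2, β + SS/2) = Inverse-Gamma(6.5, 36.34).
The mode of Inverse-Gamma(a, b) is b/(a+1) = 36.34/7.5 ≈ 4.845.

σ̂²_MAP = 4.845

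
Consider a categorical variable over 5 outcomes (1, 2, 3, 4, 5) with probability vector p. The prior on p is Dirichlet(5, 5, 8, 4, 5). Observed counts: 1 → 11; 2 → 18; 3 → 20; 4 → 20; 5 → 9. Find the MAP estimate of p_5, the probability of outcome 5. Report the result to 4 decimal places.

MAP estimate: 0.1300

The posterior is Dirichlet(αᵢ + nᵢ) = Dirichlet(16, 23, 28, 24, 14).
For a Dirichlet(a₁,…,a_K) with all aᵢ > 1, the mode has j-th component (aⱼ − 1)/(Σaᵢ − K).
Here Σaᵢ = 105 and K = 5, so p_5 = (14 − 1)/(105 − 5) = 13/100 ≈ 0.1300.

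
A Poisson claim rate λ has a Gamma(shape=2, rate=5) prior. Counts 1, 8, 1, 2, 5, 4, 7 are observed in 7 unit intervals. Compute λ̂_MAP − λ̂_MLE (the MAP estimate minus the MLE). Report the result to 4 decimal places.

Σxᵢ = 28. Posterior is Gamma(30, 12); MAP = (30−1)/12 = 29/12 ≈ 2.41667.
MLE = x̄ = 28/7 ≈ 4.00000.
Difference = 29/12 − 28/7 = -19/12 ≈ -1.5833.

MAP − MLE = -1.5833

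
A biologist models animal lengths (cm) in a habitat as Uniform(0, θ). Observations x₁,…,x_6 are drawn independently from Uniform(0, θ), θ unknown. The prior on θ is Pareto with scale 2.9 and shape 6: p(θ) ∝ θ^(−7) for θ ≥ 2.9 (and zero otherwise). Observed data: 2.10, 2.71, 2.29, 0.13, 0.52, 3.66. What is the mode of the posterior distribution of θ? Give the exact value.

The Uniform(0, θ) likelihood is θ^(−n) for θ ≥ max(xᵢ), zero otherwise. Here max(xᵢ) = 3.66.
Posterior ∝ θ^(−7) · θ^(−6) = θ^(−13) on θ ≥ max(2.9, 3.66) = 3.66.
This density is strictly decreasing in θ, so the posterior mode lies at the lower boundary of the support.

θ̂_MAP = 3.66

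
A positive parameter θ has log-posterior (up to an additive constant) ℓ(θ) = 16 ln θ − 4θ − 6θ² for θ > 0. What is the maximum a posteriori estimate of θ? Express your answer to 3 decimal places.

θ̂_MAP = 1.000

ℓ'(θ) = 16/θ − 4 − 12θ. Setting this to zero and multiplying by θ: 12θ² + 4θ − 16 = 0.
θ = (−4 + √(4² + 4·12·16)) / (2·12) = (−4 + √784) / 24 = (−4 + 28)/24 = 1.
ℓ''(θ) = −16/θ² − 12 < 0, confirming a maximum.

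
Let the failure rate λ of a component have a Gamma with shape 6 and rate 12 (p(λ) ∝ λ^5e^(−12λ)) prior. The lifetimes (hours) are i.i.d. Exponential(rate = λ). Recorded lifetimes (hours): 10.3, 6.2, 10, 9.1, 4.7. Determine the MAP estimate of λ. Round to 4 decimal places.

The Exponential(rate=λ) likelihood is ∝ λ^n e^(−λΣtᵢ). Here n = 5 and Σtᵢ = 10.3 + 6.2 + 10 + 9.1 + 4.7 = 40.3.
Posterior ∝ λ^5e^(−12λ) · λ^5e^(−40.3λ) = λ^10e^(−52.3λ), i.e. Gamma(11, 52.3).
Mode = (a−1)/b = 10/52.3 ≈ 0.1912.

λ̂_MAP = 0.1912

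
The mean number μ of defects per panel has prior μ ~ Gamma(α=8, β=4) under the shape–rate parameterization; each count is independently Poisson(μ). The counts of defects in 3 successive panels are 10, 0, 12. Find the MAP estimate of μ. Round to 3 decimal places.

μ̂_MAP = 4.143

Σxᵢ = 10+0+12 = 22, with n = 3.
Posterior ∝ μ^7e^(−4μ) · μ^22e^(−3μ) = μ^29e^(−7μ), i.e. Gamma(shape=30, rate=7).
The mode of a Gamma(a, b) with a ≥ 1 (shape–rate) is (a−1)/b = 29/7 ≈ 4.143.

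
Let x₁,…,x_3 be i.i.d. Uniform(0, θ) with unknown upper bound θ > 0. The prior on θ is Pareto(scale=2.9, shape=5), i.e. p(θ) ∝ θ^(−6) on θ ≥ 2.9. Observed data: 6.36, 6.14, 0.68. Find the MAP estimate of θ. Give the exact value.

θ̂_MAP = 6.36

The Uniform(0, θ) likelihood is θ^(−n) for θ ≥ max(xᵢ), zero otherwise. Here max(xᵢ) = 6.36.
Posterior ∝ θ^(−6) · θ^(−3) = θ^(−9) on θ ≥ max(2.9, 6.36) = 6.36.
This density is strictly decreasing in θ, so the posterior mode lies at the lower boundary of the support.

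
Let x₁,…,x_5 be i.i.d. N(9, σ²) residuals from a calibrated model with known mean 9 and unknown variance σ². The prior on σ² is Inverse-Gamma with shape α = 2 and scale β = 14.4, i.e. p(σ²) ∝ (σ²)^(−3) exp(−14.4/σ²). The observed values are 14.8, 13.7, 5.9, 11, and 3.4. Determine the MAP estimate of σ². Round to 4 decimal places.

σ̂²_MAP = 11.7727

Sum of squared deviations about the known mean: SS = (14.8−9)² + (13.7−9)² + (5.9−9)² + (11−9)² + (3.4−9)² = 100.7.
The Normal likelihood contributes (σ²)^(−n/2) exp(−SS/(2σ²)), so the posterior is Inverse-Gamma(α + n/2, β + SS/2) = Inverse-Gamma(4.5, 64.75).
The mode of Inverse-Gamma(a, b) is b/(a+1) = 64.75/5.5 ≈ 11.7727.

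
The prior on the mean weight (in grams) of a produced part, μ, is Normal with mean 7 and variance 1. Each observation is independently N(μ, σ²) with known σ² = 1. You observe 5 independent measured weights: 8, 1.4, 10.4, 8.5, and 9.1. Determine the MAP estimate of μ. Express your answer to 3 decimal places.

μ̂_MAP = 7.400

n = 5; x̄ = (8 + 1.4 + 10.4 + 8.5 + 9.1)/5 = 37.4/5 = 7.48.
For a Normal prior and Normal likelihood with known variance, the posterior is Normal; its mode equals its mean, the precision-weighted average.
Prior precision 1/σ₀² = 1/1 = 1; data precision n/σ² = 5/1 = 5.
μ̂ = (1·7 + 5·7.48) / (1 + 5) = 44.4/6 = 7.400.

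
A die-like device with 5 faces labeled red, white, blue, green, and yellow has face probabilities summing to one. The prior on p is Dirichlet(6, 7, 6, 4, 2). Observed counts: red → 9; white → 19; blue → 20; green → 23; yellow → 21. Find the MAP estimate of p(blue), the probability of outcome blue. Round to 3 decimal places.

The posterior is Dirichlet(αᵢ + nᵢ) = Dirichlet(15, 26, 26, 27, 23).
For a Dirichlet(a₁,…,a_K) with all aᵢ > 1, the mode has j-th component (aⱼ − 1)/(Σaᵢ − K).
Here Σaᵢ = 117 and K = 5, so p(blue) = (26 − 1)/(117 − 5) = 25/112 ≈ 0.223.

MAP estimate of p(blue) = 0.223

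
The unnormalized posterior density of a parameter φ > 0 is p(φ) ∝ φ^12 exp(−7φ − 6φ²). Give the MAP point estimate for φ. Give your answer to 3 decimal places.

φ̂_MAP = 0.750

ℓ'(φ) = 12/φ − 7 − 12φ. Setting this to zero and multiplying by φ: 12φ² + 7φ − 12 = 0.
φ = (−7 + √(7² + 4·12·12)) / (2·12) = (−7 + √625) / 24 = (−7 + 25)/24 = 3/4.
ℓ''(φ) = −12/φ² − 12 < 0, confirming a maximum.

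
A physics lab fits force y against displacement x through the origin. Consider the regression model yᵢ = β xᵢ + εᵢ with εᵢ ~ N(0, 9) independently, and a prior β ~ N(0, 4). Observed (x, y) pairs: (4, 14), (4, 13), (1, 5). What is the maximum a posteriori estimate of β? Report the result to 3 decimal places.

β̂_MAP = 3.206

log p(β | y) = −Σ(yᵢ − βxᵢ)²/(2·9) − β²/(2·4) + const.
Setting the derivative to zero: Σxᵢ(yᵢ − βxᵢ)/9 − β/4 = 0, so β = Σxᵢyᵢ / (Σxᵢ² + σ²/τ²).
Σxᵢyᵢ = 4·14 + 4·13 + 1·5 = 113; Σxᵢ² = 33; σ²/τ² = 2.25.
β̂_MAP = 113 / (33 + 2.25) = 113/35.25 ≈ 3.206.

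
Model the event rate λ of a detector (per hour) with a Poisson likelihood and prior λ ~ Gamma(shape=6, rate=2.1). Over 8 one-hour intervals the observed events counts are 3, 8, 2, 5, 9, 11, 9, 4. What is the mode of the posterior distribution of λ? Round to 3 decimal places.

Σxᵢ = 3+8+2+5+9+11+9+4 = 51, with n = 8.
Posterior ∝ λ^5e^(−2.1λ) · λ^51e^(−8λ) = λ^56e^(−10.1λ), i.e. Gamma(shape=57, rate=10.1).
The mode of a Gamma(a, b) with a ≥ 1 (shape–rate) is (a−1)/b = 56/10.1 ≈ 5.545.

λ̂_MAP = 5.545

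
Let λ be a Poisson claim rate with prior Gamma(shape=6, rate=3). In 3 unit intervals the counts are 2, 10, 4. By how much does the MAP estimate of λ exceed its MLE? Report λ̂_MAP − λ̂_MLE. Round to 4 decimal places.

Σxᵢ = 16. Posterior is Gamma(22, 6); MAP = (22−1)/6 = 21/6 ≈ 3.50000.
MLE = x̄ = 16/3 ≈ 5.33333.
Difference = 21/6 − 16/3 = -11/6 ≈ -1.8333.

MAP − MLE = -1.8333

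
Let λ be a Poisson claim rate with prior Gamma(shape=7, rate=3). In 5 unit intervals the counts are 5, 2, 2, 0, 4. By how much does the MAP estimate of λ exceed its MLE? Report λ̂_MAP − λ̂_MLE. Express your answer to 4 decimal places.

MAP − MLE = -0.2250

Σxᵢ = 13. Posterior is Gamma(20, 8); MAP = (20−1)/8 = 19/8 ≈ 2.37500.
MLE = x̄ = 13/5 ≈ 2.60000.
Difference = 19/8 − 13/5 = -9/40 ≈ -0.2250.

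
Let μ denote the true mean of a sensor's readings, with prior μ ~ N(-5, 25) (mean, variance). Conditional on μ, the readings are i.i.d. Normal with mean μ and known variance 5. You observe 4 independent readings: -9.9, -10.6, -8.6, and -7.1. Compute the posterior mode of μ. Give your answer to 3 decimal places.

n = 4; x̄ = ((-9.9) + (-10.6) + (-8.6) + (-7.1))/4 = -36.2/4 = -9.05.
For a Normal prior and Normal likelihood with known variance, the posterior is Normal; its mode equals its mean, the precision-weighted average.
Prior precision 1/σ₀² = 1/25 = 0.04; data precision n/σ² = 4/5 = 0.8.
μ̂ = (0.04·(-5) + 0.8·(-9.05)) / (0.04 + 0.8) = (-7.44)/0.84 = -62/7 ≈ -8.857.

μ̂_MAP = -8.857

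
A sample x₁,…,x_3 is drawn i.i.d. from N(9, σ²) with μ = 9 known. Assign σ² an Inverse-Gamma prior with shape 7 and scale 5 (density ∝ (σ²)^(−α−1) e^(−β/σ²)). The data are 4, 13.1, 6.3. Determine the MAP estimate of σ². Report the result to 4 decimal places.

σ̂²_MAP = 3.1105

Sum of squared deviations about the known mean: SS = (4−9)² + (13.1−9)² + (6.3−9)² = 49.1.
The Normal likelihood contributes (σ²)^(−n/2) exp(−SS/(2σ²)), so the posterior is Inverse-Gamma(α + n/2, β + SS/2) = Inverse-Gamma(8.5, 29.55).
The mode of Inverse-Gamma(a, b) is b/(a+1) = 29.55/9.5 ≈ 3.1105.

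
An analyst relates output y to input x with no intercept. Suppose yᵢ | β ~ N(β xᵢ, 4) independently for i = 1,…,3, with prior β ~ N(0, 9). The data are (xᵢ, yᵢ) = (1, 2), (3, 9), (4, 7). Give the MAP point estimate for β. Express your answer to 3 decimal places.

β̂_MAP = 2.155

log p(β | y) = −Σ(yᵢ − βxᵢ)²/(2·4) − β²/(2·9) + const.
Setting the derivative to zero: Σxᵢ(yᵢ − βxᵢ)/4 − β/9 = 0, so β = Σxᵢyᵢ / (Σxᵢ² + σ²/τ²).
Σxᵢyᵢ = 1·2 + 3·9 + 4·7 = 57; Σxᵢ² = 26; σ²/τ² = 4/9.
β̂_MAP = 57 / (26 + 4/9) = 57/(238/9) = 513/238 ≈ 2.155.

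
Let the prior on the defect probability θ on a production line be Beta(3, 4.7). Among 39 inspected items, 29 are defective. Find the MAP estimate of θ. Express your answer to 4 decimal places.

θ̂_MAP = 0.6935

Prior: Beta(3, 4.7).
Data: 29 successes in 39 trials. The binomial likelihood contributes θ^29(1−θ)^10, so the posterior is Beta(3+29, 4.7+10) = Beta(32, 14.7).
For Beta(a, b) with a, b > 1 the mode is (a−1)/(a+b−2) = 31/44.7 ≈ 0.6935.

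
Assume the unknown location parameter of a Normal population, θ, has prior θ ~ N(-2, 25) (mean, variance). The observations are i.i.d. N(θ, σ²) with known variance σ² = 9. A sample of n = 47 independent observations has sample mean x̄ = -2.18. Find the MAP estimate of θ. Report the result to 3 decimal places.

θ̂_MAP = -2.179

n = 47, x̄ = -2.18.
For a Normal prior and Normal likelihood with known variance, the posterior is Normal; its mode equals its mean, the precision-weighted average.
Prior precision 1/σ₀² = 1/25 = 0.04; data precision n/σ² = 47/9.
θ̂ = (0.04·(-2) + (47/9)·(-2.18)) / (0.04 + 47/9) = (-5159/450)/(1184/225) = -5159/2368 ≈ -2.179.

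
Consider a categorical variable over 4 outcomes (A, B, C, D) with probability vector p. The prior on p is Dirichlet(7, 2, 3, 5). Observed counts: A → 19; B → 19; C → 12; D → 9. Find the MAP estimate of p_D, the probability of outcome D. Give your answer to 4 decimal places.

MAP estimate of p_D = 0.1806

The posterior is Dirichlet(αᵢ + nᵢ) = Dirichlet(26, 21, 15, 14).
For a Dirichlet(a₁,…,a_K) with all aᵢ > 1, the mode has j-th component (aⱼ − 1)/(Σaᵢ − K).
Here Σaᵢ = 76 and K = 4, so p_D = (14 − 1)/(76 − 4) = 13/72 ≈ 0.1806.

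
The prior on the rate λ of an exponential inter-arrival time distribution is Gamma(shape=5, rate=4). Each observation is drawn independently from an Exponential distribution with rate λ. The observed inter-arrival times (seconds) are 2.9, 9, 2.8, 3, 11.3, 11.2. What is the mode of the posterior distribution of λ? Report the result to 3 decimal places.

The Exponential(rate=λ) likelihood is ∝ λ^n e^(−λΣtᵢ). Here n = 6 and Σtᵢ = 2.9 + 9 + 2.8 + 3 + 11.3 + 11.2 = 40.2.
Posterior ∝ λ^4e^(−4λ) · λ^6e^(−40.2λ) = λ^10e^(−44.2λ), i.e. Gamma(11, 44.2).
Mode = (a−1)/b = 10/44.2 ≈ 0.226.

λ̂_MAP = 0.226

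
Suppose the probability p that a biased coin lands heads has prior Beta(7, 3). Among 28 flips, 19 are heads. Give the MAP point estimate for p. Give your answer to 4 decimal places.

Prior: Beta(7, 3).
Data: 19 successes in 28 trials. The binomial likelihood contributes p^19(1−p)^9, so the posterior is Beta(7+19, 3+9) = Beta(26, 12).
For Beta(a, b) with a, b > 1 the mode is (a−1)/(a+b−2) = 25/36 ≈ 0.6944.

p̂_MAP = 0.6944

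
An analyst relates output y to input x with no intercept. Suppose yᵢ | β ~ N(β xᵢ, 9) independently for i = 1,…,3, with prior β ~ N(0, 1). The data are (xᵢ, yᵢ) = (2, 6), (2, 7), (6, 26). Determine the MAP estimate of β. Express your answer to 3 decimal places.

log p(β | y) = −Σ(yᵢ − βxᵢ)²/(2·9) − β²/(2·1) + const.
Setting the derivative to zero: Σxᵢ(yᵢ − βxᵢ)/9 − β/1 = 0, so β = Σxᵢyᵢ / (Σxᵢ² + σ²/τ²).
Σxᵢyᵢ = 2·6 + 2·7 + 6·26 = 182; Σxᵢ² = 44; σ²/τ² = 9.
β̂_MAP = 182 / (44 + 9) = 182/53 ≈ 3.434.

β̂_MAP = 3.434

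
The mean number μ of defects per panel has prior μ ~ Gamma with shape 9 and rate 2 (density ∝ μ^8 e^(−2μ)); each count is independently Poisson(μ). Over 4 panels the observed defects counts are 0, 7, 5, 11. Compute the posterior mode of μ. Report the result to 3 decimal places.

μ̂_MAP = 5.167

Σxᵢ = 0+7+5+11 = 23, with n = 4.
Posterior ∝ μ^8e^(−2μ) · μ^23e^(−4μ) = μ^31e^(−6μ), i.e. Gamma(shape=32, rate=6).
The mode of a Gamma(a, b) with a ≥ 1 (shape–rate) is (a−1)/b = 31/6 ≈ 5.167.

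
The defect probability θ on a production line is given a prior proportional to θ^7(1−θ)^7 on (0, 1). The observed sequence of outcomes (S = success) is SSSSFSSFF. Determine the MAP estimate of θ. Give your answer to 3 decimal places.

θ̂_MAP = 0.565

The prior density ∝ θ^7(1−θ)^7 is the kernel of Beta(8, 8).
Data: 6 successes in 9 trials (from the sequence). The binomial likelihood contributes θ^6(1−θ)^3, so the posterior is Beta(8+6, 8+3) = Beta(14, 11).
For Beta(a, b) with a, b > 1 the mode is (a−1)/(a+b−2) = 13/23 ≈ 0.565.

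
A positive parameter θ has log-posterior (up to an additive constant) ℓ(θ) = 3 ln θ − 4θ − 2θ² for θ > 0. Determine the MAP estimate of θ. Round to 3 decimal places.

θ̂_MAP = 0.500

ℓ'(θ) = 3/θ − 4 − 4θ. Setting this to zero and multiplying by θ: 4θ² + 4θ − 3 = 0.
θ = (−4 + √(4² + 4·4·3)) / (2·4) = (−4 + √64) / 8 = (−4 + 8)/8 = 1/2.
ℓ''(θ) = −3/θ² − 4 < 0, confirming a maximum.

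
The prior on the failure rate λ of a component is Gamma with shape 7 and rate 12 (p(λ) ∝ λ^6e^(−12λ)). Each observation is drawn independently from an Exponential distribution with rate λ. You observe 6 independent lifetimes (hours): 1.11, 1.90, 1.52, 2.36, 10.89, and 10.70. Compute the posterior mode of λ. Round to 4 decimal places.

The Exponential(rate=λ) likelihood is ∝ λ^n e^(−λΣtᵢ). Here n = 6 and Σtᵢ = 1.11 + 1.90 + 1.52 + 2.36 + 10.89 + 10.70 = 28.48.
Posterior ∝ λ^6e^(−12λ) · λ^6e^(−28.48λ) = λ^12e^(−40.48λ), i.e. Gamma(13, 40.48).
Mode = (a−1)/b = 12/40.48 ≈ 0.2964.

λ̂_MAP = 0.2964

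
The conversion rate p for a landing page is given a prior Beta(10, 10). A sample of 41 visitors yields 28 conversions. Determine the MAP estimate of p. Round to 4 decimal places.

Prior: Beta(10, 10).
Data: 28 successes in 41 trials. The binomial likelihood contributes p^28(1−p)^13, so the posterior is Beta(10+28, 10+13) = Beta(38, 23).
For Beta(a, b) with a, b > 1 the mode is (a−1)/(a+b−2) = 37/59 ≈ 0.6271.

p̂_MAP = 0.6271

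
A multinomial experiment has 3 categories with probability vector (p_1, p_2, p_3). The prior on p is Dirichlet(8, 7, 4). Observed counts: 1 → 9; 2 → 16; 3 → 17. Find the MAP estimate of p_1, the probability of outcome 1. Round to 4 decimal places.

The posterior is Dirichlet(αᵢ + nᵢ) = Dirichlet(17, 23, 21).
For a Dirichlet(a₁,…,a_K) with all aᵢ > 1, the mode has j-th component (aⱼ − 1)/(Σaᵢ − K).
Here Σaᵢ = 61 and K = 3, so p_1 = (17 − 1)/(61 − 3) = 16/58 ≈ 0.2759.

MAP estimate: 0.2759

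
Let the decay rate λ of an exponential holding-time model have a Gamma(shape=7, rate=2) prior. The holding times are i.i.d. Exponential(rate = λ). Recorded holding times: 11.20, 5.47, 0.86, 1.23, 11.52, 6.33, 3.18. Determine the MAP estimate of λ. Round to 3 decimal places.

λ̂_MAP = 0.311

The Exponential(rate=λ) likelihood is ∝ λ^n e^(−λΣtᵢ). Here n = 7 and Σtᵢ = 11.20 + 5.47 + 0.86 + 1.23 + 11.52 + 6.33 + 3.18 = 39.79.
Posterior ∝ λ^6e^(−2λ) · λ^7e^(−39.79λ) = λ^13e^(−41.79λ), i.e. Gamma(14, 41.79).
Mode = (a−1)/b = 13/41.79 ≈ 0.311.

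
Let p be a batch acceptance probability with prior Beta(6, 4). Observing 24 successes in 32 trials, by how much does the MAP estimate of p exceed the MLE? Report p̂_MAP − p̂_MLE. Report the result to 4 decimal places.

MAP − MLE = -0.0250

Posterior is Beta(30, 12); MAP = (30−1)/(42−2) = 29/40 ≈ 0.72500.
MLE ignores the prior: p̂_MLE = k/n = 24/32 ≈ 0.75000.
Difference = 29/40 − 24/32 = -1/40 ≈ -0.0250.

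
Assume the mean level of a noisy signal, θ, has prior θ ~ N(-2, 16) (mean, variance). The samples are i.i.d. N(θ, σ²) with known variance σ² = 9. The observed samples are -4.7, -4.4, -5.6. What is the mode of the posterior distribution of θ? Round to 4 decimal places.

θ̂_MAP = -4.4421

n = 3; x̄ = ((-4.7) + (-4.4) + (-5.6))/3 = -14.7/3 = -4.9.
For a Normal prior and Normal likelihood with known variance, the posterior is Normal; its mode equals its mean, the precision-weighted average.
Prior precision 1/σ₀² = 1/16 = 0.0625; data precision n/σ² = 3/9 = 1/3.
θ̂ = (0.0625·(-2) + (1/3)·(-4.9)) / (0.0625 + 1/3) = (-211/120)/(19/48) = -422/95 ≈ -4.4421.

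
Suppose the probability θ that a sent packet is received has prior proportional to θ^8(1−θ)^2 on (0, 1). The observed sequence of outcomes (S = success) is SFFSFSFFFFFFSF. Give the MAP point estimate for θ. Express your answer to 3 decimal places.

The prior density ∝ θ^8(1−θ)^2 is the kernel of Beta(9, 3).
Data: 4 successes in 14 trials (from the sequence). The binomial likelihood contributes θ^4(1−θ)^10, so the posterior is Beta(9+4, 3+10) = Beta(13, 13).
For Beta(a, b) with a, b > 1 the mode is (a−1)/(a+b−2) = 12/24 ≈ 0.500.

θ̂_MAP = 0.500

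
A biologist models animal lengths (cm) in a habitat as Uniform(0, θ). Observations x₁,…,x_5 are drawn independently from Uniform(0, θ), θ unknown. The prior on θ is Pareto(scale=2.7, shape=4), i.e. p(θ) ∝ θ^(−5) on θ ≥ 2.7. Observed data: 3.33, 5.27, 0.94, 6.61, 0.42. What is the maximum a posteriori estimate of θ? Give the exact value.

θ̂_MAP = 6.61

The Uniform(0, θ) likelihood is θ^(−n) for θ ≥ max(xᵢ), zero otherwise. Here max(xᵢ) = 6.61.
Posterior ∝ θ^(−5) · θ^(−5) = θ^(−10) on θ ≥ max(2.7, 6.61) = 6.61.
This density is strictly decreasing in θ, so the posterior mode lies at the lower boundary of the support.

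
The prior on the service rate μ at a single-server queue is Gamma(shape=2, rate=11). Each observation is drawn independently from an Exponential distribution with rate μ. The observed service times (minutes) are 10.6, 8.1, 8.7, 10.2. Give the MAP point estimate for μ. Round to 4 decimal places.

μ̂_MAP = 0.1029

The Exponential(rate=μ) likelihood is ∝ μ^n e^(−μΣtᵢ). Here n = 4 and Σtᵢ = 10.6 + 8.1 + 8.7 + 10.2 = 37.6.
Posterior ∝ μe^(−11μ) · μ^4e^(−37.6μ) = μ^5e^(−48.6μ), i.e. Gamma(6, 48.6).
Mode = (a−1)/b = 5/48.6 ≈ 0.1029.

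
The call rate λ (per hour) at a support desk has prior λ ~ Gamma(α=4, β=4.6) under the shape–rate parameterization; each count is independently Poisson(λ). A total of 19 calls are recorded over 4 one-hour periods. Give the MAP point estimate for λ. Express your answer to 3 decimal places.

Σxᵢ = 19, n = 4.
Posterior ∝ λ^3e^(−4.6λ) · λ^19e^(−4λ) = λ^22e^(−8.6λ), i.e. Gamma(shape=23, rate=8.6).
The mode of a Gamma(a, b) with a ≥ 1 (shape–rate) is (a−1)/b = 22/8.6 ≈ 2.558.

λ̂_MAP = 2.558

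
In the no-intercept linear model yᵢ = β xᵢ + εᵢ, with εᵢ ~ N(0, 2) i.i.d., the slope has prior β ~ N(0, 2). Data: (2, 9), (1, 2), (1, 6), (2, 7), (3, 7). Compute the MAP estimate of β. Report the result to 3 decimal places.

log p(β | y) = −Σ(yᵢ − βxᵢ)²/(2·2) − β²/(2·2) + const.
Setting the derivative to zero: Σxᵢ(yᵢ − βxᵢ)/2 − β/2 = 0, so β = Σxᵢyᵢ / (Σxᵢ² + σ²/τ²).
Σxᵢyᵢ = 2·9 + 1·2 + 1·6 + 2·7 + 3·7 = 61; Σxᵢ² = 19; σ²/τ² = 1.
β̂_MAP = 61 / (19 + 1) = 61/20 ≈ 3.050.

β̂_MAP = 3.050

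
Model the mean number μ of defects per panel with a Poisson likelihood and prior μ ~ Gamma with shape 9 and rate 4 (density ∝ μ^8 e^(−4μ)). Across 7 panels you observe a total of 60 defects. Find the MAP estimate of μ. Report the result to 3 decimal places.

μ̂_MAP = 6.182

Σxᵢ = 60, n = 7.
Posterior ∝ μ^8e^(−4μ) · μ^60e^(−7μ) = μ^68e^(−11μ), i.e. Gamma(shape=69, rate=11).
The mode of a Gamma(a, b) with a ≥ 1 (shape–rate) is (a−1)/b = 68/11 ≈ 6.182.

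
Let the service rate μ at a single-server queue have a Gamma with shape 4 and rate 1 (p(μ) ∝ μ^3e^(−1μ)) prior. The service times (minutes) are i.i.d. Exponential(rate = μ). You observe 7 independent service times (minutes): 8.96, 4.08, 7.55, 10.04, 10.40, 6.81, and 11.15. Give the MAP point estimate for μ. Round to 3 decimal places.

The Exponential(rate=μ) likelihood is ∝ μ^n e^(−μΣtᵢ). Here n = 7 and Σtᵢ = 8.96 + 4.08 + 7.55 + 10.04 + 10.40 + 6.81 + 11.15 = 58.99.
Posterior ∝ μ^3e^(−1μ) · μ^7e^(−58.99μ) = μ^10e^(−59.99μ), i.e. Gamma(11, 59.99).
Mode = (a−1)/b = 10/59.99 ≈ 0.167.

μ̂_MAP = 0.167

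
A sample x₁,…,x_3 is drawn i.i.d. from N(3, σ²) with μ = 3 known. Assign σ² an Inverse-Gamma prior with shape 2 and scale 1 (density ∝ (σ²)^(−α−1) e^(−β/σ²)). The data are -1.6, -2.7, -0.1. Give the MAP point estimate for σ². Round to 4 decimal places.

σ̂²_MAP = 7.2511

Sum of squared deviations about the known mean: SS = (-1.6−3)² + (-2.7−3)² + (-0.1−3)² = 63.26.
The Normal likelihood contributes (σ²)^(−n/2) exp(−SS/(2σ²)), so the posterior is Inverse-Gamma(α + n/2, β + SS/2) = Inverse-Gamma(3.5, 32.63).
The mode of Inverse-Gamma(a, b) is b/(a+1) = 32.63/4.5 ≈ 7.2511.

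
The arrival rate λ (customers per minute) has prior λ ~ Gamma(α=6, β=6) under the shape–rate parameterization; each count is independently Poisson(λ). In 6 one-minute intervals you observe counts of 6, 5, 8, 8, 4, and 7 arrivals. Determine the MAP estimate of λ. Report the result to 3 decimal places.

Σxᵢ = 6+5+8+8+4+7 = 38, with n = 6.
Posterior ∝ λ^5e^(−6λ) · λ^38e^(−6λ) = λ^43e^(−12λ), i.e. Gamma(shape=44, rate=12).
The mode of a Gamma(a, b) with a ≥ 1 (shape–rate) is (a−1)/b = 43/12 ≈ 3.583.

λ̂_MAP = 3.583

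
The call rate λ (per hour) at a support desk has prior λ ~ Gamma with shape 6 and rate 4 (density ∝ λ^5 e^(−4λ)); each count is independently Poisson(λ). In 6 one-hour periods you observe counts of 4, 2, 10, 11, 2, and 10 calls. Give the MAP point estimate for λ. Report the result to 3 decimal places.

Σxᵢ = 4+2+10+11+2+10 = 39, with n = 6.
Posterior ∝ λ^5e^(−4λ) · λ^39e^(−6λ) = λ^44e^(−10λ), i.e. Gamma(shape=45, rate=10).
The mode of a Gamma(a, b) with a ≥ 1 (shape–rate) is (a−1)/b = 44/10 ≈ 4.400.

λ̂_MAP = 4.400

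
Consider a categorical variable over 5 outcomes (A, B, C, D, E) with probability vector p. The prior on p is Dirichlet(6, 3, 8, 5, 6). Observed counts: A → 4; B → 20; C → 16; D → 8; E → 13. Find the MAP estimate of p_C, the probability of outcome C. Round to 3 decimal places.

MAP estimate of p_C = 0.274

The posterior is Dirichlet(αᵢ + nᵢ) = Dirichlet(10, 23, 24, 13, 19).
For a Dirichlet(a₁,…,a_K) with all aᵢ > 1, the mode has j-th component (aⱼ − 1)/(Σaᵢ − K).
Here Σaᵢ = 89 and K = 5, so p_C = (24 − 1)/(89 − 5) = 23/84 ≈ 0.274.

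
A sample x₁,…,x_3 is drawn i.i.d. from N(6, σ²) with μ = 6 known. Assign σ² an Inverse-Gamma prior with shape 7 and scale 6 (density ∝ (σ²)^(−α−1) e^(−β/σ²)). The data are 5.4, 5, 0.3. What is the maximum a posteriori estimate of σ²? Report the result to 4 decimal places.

Sum of squared deviations about the known mean: SS = (5.4−6)² + (5−6)² + (0.3−6)² = 33.85.
The Normal likelihood contributes (σ²)^(−n/2) exp(−SS/(2σ²)), so the posterior is Inverse-Gamma(α + n/2, β + SS/2) = Inverse-Gamma(8.5, 22.925).
The mode of Inverse-Gamma(a, b) is b/(a+1) = 22.925/9.5 ≈ 2.4132.

σ̂²_MAP = 2.4132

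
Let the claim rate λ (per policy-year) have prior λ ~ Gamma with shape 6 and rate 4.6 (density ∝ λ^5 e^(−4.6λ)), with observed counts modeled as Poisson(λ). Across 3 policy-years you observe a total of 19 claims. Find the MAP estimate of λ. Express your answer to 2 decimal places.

Σxᵢ = 19, n = 3.
Posterior ∝ λ^5e^(−4.6λ) · λ^19e^(−3λ) = λ^24e^(−7.6λ), i.e. Gamma(shape=25, rate=7.6).
The mode of a Gamma(a, b) with a ≥ 1 (shape–rate) is (a−1)/b = 24/7.6 ≈ 3.16.

λ̂_MAP = 3.16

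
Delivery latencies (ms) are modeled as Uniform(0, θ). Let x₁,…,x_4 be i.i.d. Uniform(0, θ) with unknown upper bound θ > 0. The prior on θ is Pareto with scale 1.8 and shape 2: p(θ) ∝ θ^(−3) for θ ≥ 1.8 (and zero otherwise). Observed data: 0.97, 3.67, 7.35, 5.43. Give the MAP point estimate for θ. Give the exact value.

The Uniform(0, θ) likelihood is θ^(−n) for θ ≥ max(xᵢ), zero otherwise. Here max(xᵢ) = 7.35.
Posterior ∝ θ^(−3) · θ^(−4) = θ^(−7) on θ ≥ max(1.8, 7.35) = 7.35.
This density is strictly decreasing in θ, so the posterior mode lies at the lower boundary of the support.

θ̂_MAP = 7.35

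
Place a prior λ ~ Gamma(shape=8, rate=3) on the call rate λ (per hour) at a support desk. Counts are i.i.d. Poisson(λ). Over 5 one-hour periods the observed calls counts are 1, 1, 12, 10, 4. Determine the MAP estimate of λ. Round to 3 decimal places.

Σxᵢ = 1+1+12+10+4 = 28, with n = 5.
Posterior ∝ λ^7e^(−3λ) · λ^28e^(−5λ) = λ^35e^(−8λ), i.e. Gamma(shape=36, rate=8).
The mode of a Gamma(a, b) with a ≥ 1 (shape–rate) is (a−1)/b = 35/8 ≈ 4.375.

λ̂_MAP = 4.375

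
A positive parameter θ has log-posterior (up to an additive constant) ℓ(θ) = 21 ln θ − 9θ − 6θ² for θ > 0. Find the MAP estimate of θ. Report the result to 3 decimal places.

θ̂_MAP = 1.000

ℓ'(θ) = 21/θ − 9 − 12θ. Setting this to zero and multiplying by θ: 12θ² + 9θ − 21 = 0.
θ = (−9 + √(9² + 4·12·21)) / (2·12) = (−9 + √1089) / 24 = (−9 + 33)/24 = 1.
ℓ''(θ) = −21/θ² − 12 < 0, confirming a maximum.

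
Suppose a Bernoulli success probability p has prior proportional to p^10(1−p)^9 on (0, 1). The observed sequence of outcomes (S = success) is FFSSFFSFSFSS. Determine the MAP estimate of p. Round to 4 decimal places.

The prior density ∝ p^10(1−p)^9 is the kernel of Beta(11, 10).
Data: 6 successes in 12 trials (from the sequence). The binomial likelihood contributes p^6(1−p)^6, so the posterior is Beta(11+6, 10+6) = Beta(17, 16).
For Beta(a, b) with a, b > 1 the mode is (a−1)/(a+b−2) = 16/31 ≈ 0.5161.

p̂_MAP = 0.5161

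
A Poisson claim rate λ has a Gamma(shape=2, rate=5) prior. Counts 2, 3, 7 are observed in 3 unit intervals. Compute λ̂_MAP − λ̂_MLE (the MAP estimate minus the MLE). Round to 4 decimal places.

MAP − MLE = -2.3750

Σxᵢ = 12. Posterior is Gamma(14, 8); MAP = (14−1)/8 = 13/8 ≈ 1.62500.
MLE = x̄ = 12/3 ≈ 4.00000.
Difference = 13/8 − 12/3 = -19/8 ≈ -2.3750.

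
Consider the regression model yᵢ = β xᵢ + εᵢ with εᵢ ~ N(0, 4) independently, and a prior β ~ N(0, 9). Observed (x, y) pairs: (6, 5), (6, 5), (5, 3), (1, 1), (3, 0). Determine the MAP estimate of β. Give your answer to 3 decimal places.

β̂_MAP = 0.707

log p(β | y) = −Σ(yᵢ − βxᵢ)²/(2·4) − β²/(2·9) + const.
Setting the derivative to zero: Σxᵢ(yᵢ − βxᵢ)/4 − β/9 = 0, so β = Σxᵢyᵢ / (Σxᵢ² + σ²/τ²).
Σxᵢyᵢ = 6·5 + 6·5 + 5·3 + 1·1 + 3·0 = 76; Σxᵢ² = 107; σ²/τ² = 4/9.
β̂_MAP = 76 / (107 + 4/9) = 76/(967/9) = 684/967 ≈ 0.707.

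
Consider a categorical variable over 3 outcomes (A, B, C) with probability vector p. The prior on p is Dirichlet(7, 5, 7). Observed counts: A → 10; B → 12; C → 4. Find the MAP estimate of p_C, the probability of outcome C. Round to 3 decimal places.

The posterior is Dirichlet(αᵢ + nᵢ) = Dirichlet(17, 17, 11).
For a Dirichlet(a₁,…,a_K) with all aᵢ > 1, the mode has j-th component (aⱼ − 1)/(Σaᵢ − K).
Here Σaᵢ = 45 and K = 3, so p_C = (11 − 1)/(45 − 3) = 10/42 ≈ 0.238.

MAP estimate of p_C = 0.238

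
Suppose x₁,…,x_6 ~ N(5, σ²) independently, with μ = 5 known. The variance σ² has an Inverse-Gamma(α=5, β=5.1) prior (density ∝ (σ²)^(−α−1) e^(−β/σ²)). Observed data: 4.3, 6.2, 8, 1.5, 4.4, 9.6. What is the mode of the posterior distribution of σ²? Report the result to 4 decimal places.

σ̂²_MAP = 3.0500

Sum of squared deviations about the known mean: SS = (4.3−5)² + (6.2−5)² + (8−5)² + (1.5−5)² + (4.4−5)² + (9.6−5)² = 44.7.
The Normal likelihood contributes (σ²)^(−n/2) exp(−SS/(2σ²)), so the posterior is Inverse-Gamma(α + n/2, β + SS/2) = Inverse-Gamma(8, 27.45).
The mode of Inverse-Gamma(a, b) is b/(a+1) = 27.45/9 ≈ 3.0500.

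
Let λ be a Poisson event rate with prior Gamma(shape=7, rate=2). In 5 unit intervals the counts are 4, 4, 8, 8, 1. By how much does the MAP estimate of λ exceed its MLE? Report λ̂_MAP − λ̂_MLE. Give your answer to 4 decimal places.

Σxᵢ = 25. Posterior is Gamma(32, 7); MAP = (32−1)/7 = 31/7 ≈ 4.42857.
MLE = x̄ = 25/5 ≈ 5.00000.
Difference = 31/7 − 25/5 = -4/7 ≈ -0.5714.

MAP − MLE = -0.5714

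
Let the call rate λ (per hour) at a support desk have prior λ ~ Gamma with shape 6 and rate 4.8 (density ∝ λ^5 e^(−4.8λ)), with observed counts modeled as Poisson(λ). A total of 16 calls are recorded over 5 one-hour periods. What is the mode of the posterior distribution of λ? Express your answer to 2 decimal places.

Σxᵢ = 16, n = 5.
Posterior ∝ λ^5e^(−4.8λ) · λ^16e^(−5λ) = λ^21e^(−9.8λ), i.e. Gamma(shape=22, rate=9.8).
The mode of a Gamma(a, b) with a ≥ 1 (shape–rate) is (a−1)/b = 21/9.8 ≈ 2.14.

λ̂_MAP = 2.14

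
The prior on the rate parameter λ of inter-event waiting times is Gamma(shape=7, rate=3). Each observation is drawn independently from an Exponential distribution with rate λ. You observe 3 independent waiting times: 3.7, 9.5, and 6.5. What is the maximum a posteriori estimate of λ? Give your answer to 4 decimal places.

λ̂_MAP = 0.3965

The Exponential(rate=λ) likelihood is ∝ λ^n e^(−λΣtᵢ). Here n = 3 and Σtᵢ = 3.7 + 9.5 + 6.5 = 19.7.
Posterior ∝ λ^6e^(−3λ) · λ^3e^(−19.7λ) = λ^9e^(−22.7λ), i.e. Gamma(10, 22.7).
Mode = (a−1)/b = 9/22.7 ≈ 0.3965.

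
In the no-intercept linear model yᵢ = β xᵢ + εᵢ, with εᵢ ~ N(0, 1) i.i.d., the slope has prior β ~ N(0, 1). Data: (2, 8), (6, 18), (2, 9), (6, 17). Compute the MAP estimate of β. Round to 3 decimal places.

log p(β | y) = −Σ(yᵢ − βxᵢ)²/(2·1) − β²/(2·1) + const.
Setting the derivative to zero: Σxᵢ(yᵢ − βxᵢ)/1 − β/1 = 0, so β = Σxᵢyᵢ / (Σxᵢ² + σ²/τ²).
Σxᵢyᵢ = 2·8 + 6·18 + 2·9 + 6·17 = 244; Σxᵢ² = 80; σ²/τ² = 1.
β̂_MAP = 244 / (80 + 1) = 244/81 ≈ 3.012.

β̂_MAP = 3.012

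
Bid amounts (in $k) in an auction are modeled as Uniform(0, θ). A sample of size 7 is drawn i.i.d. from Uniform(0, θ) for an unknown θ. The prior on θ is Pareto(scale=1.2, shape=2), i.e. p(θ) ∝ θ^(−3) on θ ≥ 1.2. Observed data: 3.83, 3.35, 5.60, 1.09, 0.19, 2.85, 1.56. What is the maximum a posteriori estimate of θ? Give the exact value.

θ̂_MAP = 5.60

The Uniform(0, θ) likelihood is θ^(−n) for θ ≥ max(xᵢ), zero otherwise. Here max(xᵢ) = 5.60.
Posterior ∝ θ^(−3) · θ^(−7) = θ^(−10) on θ ≥ max(1.2, 5.60) = 5.60.
This density is strictly decreasing in θ, so the posterior mode lies at the lower boundary of the support.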